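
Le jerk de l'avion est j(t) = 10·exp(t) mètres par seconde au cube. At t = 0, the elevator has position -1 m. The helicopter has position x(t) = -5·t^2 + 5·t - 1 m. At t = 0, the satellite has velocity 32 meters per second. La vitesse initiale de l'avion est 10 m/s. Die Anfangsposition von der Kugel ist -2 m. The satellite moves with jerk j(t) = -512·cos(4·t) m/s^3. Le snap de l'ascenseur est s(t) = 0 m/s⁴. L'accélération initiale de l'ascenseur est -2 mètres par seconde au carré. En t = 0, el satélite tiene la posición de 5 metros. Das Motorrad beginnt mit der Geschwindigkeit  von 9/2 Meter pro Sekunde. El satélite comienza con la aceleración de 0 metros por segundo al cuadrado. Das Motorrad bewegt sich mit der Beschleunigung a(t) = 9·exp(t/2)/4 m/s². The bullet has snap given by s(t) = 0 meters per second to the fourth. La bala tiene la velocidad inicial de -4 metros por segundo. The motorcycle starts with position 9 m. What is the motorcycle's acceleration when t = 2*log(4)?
We have acceleration a(t) = 9·exp(t/2)/4. Substituting t = 2*log(4): a(2*log(4)) = 9.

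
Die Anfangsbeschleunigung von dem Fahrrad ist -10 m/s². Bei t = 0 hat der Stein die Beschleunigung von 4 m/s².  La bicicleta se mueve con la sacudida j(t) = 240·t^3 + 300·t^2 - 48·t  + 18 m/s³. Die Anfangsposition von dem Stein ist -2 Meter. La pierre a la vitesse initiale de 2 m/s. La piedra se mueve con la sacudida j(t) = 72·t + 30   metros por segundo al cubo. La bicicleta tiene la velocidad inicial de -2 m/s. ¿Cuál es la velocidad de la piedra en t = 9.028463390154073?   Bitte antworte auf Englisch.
To find the answer, we compute 2 antiderivatives of j(t) = 72·t + 30. The integral of jerk, with a(0) = 4, gives acceleration: a(t) = 36·t^2 + 30·t + 4. Integrating acceleration and using the initial condition v(0) = 2, we get v(t) = 12·t^3 + 15·t^2 + 4·t + 2. Using v(t) = 12·t^3 + 15·t^2 + 4·t + 2 and substituting t = 9.028463390154073, we find v = 10092.0731371042.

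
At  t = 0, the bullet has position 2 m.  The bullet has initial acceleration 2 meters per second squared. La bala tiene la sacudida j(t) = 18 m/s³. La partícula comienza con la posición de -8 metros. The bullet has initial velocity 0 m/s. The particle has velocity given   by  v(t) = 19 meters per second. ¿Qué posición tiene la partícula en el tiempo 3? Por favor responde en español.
Necesitamos integrar nuestra ecuación de la velocidad v(t) = 19 1 vez. La antiderivada de la velocidad, con x(0) = -8, da la posición: x(t) = 19·t - 8. Tenemos la posición x(t) = 19·t - 8. Sustituyendo t = 3: x(3) = 49.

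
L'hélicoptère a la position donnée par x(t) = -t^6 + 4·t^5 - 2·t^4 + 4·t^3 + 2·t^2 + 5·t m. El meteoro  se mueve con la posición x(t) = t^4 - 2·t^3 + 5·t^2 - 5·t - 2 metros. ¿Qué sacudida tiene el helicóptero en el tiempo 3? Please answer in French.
Nous devons dériver notre équation de la position x(t) = -t^6 + 4·t^5 - 2·t^4 + 4·t^3 + 2·t^2 + 5·t 3 fois. En dérivant la position, nous obtenons la vitesse: v(t) = -6·t^5 + 20·t^4 - 8·t^3 + 12·t^2 + 4·t + 5. En prenant d/dt de v(t), nous trouvons a(t) = -30·t^4 + 80·t^3 - 24·t^2 + 24·t + 4. En prenant d/dt de a(t), nous trouvons j(t) = -120·t^3 + 240·t^2 - 48·t + 24. En utilisant j(t) = -120·t^3 + 240·t^2 - 48·t + 24 et en substituant t = 3, nous trouvons j = -1200.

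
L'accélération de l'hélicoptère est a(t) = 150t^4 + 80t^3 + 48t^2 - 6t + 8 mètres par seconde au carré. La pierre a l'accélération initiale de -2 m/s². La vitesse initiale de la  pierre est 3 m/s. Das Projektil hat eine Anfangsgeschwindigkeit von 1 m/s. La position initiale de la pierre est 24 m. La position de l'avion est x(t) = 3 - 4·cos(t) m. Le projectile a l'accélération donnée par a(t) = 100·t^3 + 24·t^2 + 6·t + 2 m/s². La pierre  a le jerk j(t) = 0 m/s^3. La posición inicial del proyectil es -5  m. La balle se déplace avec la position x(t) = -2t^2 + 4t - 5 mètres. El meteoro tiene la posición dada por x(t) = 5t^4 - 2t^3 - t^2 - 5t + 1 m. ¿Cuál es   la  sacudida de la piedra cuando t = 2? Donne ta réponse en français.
En utilisant j(t) = 0 et en substituant t = 2, nous trouvons j = 0.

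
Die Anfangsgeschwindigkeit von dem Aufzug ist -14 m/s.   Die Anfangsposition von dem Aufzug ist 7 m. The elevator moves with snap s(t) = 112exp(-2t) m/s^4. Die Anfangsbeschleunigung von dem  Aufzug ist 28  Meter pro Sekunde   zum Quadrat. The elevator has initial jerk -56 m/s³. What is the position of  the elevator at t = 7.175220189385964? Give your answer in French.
Nous devons trouver la primitive de notre équation du snap s(t) = 112·exp(-2·t) 4 fois. La primitive du snap est le jerk. En utilisant j(0) = -56, nous obtenons j(t) = -56·exp(-2·t). En intégrant le jerk et en utilisant la condition initiale a(0) = 28, nous obtenons a(t) = 28·exp(-2·t). En prenant ∫a(t)dt et en appliquant v(0) = -14, nous trouvons v(t) = -14·exp(-2·t). En intégrant la vitesse et en utilisant la condition initiale x(0) = 7, nous obtenons x(t) = 7·exp(-2·t). En utilisant x(t) = 7·exp(-2·t) et en substituant t = 7.175220189385964, nous trouvons x = 0.00000409997275369386.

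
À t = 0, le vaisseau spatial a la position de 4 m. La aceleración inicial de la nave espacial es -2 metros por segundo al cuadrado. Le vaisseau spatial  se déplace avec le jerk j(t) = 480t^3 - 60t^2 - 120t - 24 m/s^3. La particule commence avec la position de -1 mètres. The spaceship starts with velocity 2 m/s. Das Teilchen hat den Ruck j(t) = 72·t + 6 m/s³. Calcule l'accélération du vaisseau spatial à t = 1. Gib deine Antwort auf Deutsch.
Ausgehend von dem Ruck j(t) = 480·t^3 - 60·t^2 - 120·t - 24, nehmen wir 1 Stammfunktion. Durch Integration von dem Ruck und Verwendung der Anfangsbedingung a(0) = -2, erhalten wir a(t) = 120·t^4 - 20·t^3 - 60·t^2 - 24·t - 2. Wir haben die Beschleunigung a(t) = 120·t^4 - 20·t^3 - 60·t^2 - 24·t - 2. Durch Einsetzen von t = 1: a(1) = 14.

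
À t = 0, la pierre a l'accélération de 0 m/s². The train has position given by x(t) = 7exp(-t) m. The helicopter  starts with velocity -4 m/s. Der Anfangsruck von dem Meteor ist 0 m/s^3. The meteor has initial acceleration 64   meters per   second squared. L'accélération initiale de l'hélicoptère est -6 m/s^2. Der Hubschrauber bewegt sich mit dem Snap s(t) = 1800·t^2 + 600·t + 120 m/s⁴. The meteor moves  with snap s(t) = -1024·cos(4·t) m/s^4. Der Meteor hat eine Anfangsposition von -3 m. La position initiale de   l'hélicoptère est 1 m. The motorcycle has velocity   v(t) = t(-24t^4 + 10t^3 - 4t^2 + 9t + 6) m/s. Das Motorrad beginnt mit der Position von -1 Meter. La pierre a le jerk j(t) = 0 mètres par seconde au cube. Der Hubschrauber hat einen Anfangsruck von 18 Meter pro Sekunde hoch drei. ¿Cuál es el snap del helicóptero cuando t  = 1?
Tenemos el snap s(t) = 1800·t^2 + 600·t + 120. Sustituyendo t = 1: s(1) = 2520.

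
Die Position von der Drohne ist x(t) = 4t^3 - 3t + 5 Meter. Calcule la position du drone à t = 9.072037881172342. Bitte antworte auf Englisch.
From the given position equation x(t) = 4·t^3 - 3·t + 5, we substitute t = 9.072037881172342 to get x = 2964.36666348872.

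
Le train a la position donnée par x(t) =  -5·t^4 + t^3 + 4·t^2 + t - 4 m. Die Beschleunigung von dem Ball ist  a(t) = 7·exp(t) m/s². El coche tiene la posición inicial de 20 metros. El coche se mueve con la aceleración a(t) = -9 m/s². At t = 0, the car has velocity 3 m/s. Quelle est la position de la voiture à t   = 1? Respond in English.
To solve this, we need to take 2 integrals of our acceleration equation a(t) = -9. The antiderivative of acceleration, with v(0) = 3, gives velocity: v(t) = 3 - 9·t. Integrating velocity and using the initial condition x(0) = 20, we get x(t) = -9·t^2/2 + 3·t + 20. We have position x(t) = -9·t^2/2 + 3·t + 20. Substituting t = 1: x(1) = 37/2.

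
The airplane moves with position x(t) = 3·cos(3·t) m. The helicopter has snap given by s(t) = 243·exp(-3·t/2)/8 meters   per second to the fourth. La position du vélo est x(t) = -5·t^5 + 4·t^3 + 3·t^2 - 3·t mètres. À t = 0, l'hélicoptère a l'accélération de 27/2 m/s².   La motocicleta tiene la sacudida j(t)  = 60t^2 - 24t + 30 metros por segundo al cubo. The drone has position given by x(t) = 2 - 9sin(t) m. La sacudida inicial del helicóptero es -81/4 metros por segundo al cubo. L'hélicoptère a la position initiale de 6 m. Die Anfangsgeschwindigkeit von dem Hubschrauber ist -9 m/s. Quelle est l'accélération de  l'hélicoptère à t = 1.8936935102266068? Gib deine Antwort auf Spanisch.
Partiendo del snap s(t) = 243·exp(-3·t/2)/8, tomamos 2 integrales. La antiderivada del snap es la sacudida. Usando j(0) = -81/4, obtenemos j(t) = -81·exp(-3·t/2)/4. Integrando la sacudida y usando la condición inicial a(0) = 27/2, obtenemos a(t) = 27·exp(-3·t/2)/2. De la ecuación de la aceleración a(t) = 27·exp(-3·t/2)/2, sustituimos t = 1.8936935102266068 para obtener a = 0.788320473221510.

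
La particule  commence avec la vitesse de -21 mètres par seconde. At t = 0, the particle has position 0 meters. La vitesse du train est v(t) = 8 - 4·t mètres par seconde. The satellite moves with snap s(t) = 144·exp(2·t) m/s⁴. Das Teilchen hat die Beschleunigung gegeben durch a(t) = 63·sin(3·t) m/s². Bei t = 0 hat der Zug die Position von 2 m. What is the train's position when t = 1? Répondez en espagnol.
Necesitamos integrar nuestra ecuación de la velocidad v(t) = 8 - 4·t 1 vez. La antiderivada de la velocidad, con x(0) = 2, da la posición: x(t) = -2·t^2 + 8·t + 2. Usando x(t) = -2·t^2 + 8·t + 2 y sustituyendo t = 1, encontramos x = 8.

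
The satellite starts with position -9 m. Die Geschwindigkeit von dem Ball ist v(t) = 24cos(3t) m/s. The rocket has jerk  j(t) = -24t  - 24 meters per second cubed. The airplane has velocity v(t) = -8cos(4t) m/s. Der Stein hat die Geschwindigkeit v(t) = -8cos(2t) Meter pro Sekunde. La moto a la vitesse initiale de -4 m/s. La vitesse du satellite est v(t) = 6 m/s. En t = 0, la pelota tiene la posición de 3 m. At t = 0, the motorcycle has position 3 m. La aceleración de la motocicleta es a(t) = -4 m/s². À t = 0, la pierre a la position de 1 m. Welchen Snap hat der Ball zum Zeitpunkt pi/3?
Um dies zu lösen, müssen wir 3 Ableitungen unserer Gleichung für die Geschwindigkeit v(t) = 24·cos(3·t) nehmen. Die Ableitung von der Geschwindigkeit ergibt die Beschleunigung: a(t) = -72·sin(3·t). Die Ableitung von der Beschleunigung ergibt den Ruck: j(t) = -216·cos(3·t). Die Ableitung von dem Ruck ergibt den Snap: s(t) = 648·sin(3·t). Wir haben den Snap s(t) = 648·sin(3·t). Durch Einsetzen von t = pi/3: s(pi/3) = 0.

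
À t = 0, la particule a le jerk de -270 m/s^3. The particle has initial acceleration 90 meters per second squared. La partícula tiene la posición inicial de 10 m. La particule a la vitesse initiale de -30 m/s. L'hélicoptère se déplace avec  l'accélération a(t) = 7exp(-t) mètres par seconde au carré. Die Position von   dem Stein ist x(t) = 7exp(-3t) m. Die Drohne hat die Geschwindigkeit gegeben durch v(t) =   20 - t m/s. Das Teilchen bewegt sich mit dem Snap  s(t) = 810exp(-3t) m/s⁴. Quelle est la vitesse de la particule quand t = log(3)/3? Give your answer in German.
Um dies zu lösen, müssen wir 3 Stammfunktionen unserer Gleichung für den Snap s(t) = 810·exp(-3·t) finden. Mit ∫s(t)dt und Anwendung von j(0) = -270, finden wir j(t) = -270·exp(-3·t). Die Stammfunktion von dem Ruck, mit a(0) = 90, ergibt die Beschleunigung: a(t) = 90·exp(-3·t). Durch Integration von der Beschleunigung und Verwendung der Anfangsbedingung v(0) = -30, erhalten wir v(t) = -30·exp(-3·t). Wir haben die Geschwindigkeit v(t) = -30·exp(-3·t). Durch Einsetzen von t = log(3)/3: v(log(3)/3) = -10.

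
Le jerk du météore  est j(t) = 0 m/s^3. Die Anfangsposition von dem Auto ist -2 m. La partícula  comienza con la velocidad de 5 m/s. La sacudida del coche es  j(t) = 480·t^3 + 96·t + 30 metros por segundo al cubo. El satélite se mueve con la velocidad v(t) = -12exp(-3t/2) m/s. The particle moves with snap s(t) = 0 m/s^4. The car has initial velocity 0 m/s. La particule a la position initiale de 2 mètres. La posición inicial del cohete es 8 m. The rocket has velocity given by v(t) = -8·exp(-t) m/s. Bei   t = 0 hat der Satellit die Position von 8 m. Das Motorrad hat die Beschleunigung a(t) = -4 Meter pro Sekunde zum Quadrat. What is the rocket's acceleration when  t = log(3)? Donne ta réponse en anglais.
Starting from velocity v(t) = -8·exp(-t), we take 1 derivative. Taking d/dt of v(t), we find a(t) = 8·exp(-t). Using a(t) = 8·exp(-t) and substituting t = log(3), we find a = 8/3.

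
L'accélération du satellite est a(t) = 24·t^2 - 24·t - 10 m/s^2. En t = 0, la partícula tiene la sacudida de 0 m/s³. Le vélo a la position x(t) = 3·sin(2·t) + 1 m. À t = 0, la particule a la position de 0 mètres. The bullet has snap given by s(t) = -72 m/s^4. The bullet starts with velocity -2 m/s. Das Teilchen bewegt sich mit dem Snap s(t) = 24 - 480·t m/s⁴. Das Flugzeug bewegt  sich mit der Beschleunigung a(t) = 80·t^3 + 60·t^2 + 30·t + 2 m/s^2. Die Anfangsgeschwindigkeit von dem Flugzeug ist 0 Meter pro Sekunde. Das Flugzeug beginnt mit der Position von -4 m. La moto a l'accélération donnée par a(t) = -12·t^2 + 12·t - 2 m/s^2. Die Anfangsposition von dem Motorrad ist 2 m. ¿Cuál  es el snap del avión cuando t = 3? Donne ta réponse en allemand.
Ausgehend von der Beschleunigung a(t) = 80·t^3 + 60·t^2 + 30·t + 2, nehmen wir 2 Ableitungen. Durch Ableiten von der Beschleunigung erhalten wir den Ruck: j(t) = 240·t^2 + 120·t + 30. Mit d/dt von j(t) finden wir s(t) = 480·t + 120. Aus der Gleichung für den Snap s(t) = 480·t + 120, setzen wir t = 3 ein und erhalten s = 1560.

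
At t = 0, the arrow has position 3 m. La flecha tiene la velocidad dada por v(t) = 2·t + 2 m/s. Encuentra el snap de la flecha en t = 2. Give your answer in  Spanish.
Debemos derivar nuestra ecuación de la velocidad v(t) = 2·t + 2 3 veces. Derivando la velocidad, obtenemos la aceleración: a(t) = 2. Tomando d/dt de a(t), encontramos j(t) = 0. La derivada de la sacudida da el snap: s(t) = 0. Usando s(t) = 0 y sustituyendo t = 2, encontramos s = 0.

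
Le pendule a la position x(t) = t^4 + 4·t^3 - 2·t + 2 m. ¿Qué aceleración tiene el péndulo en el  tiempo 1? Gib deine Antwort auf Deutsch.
Wir müssen unsere Gleichung für die Position x(t) = t^4 + 4·t^3 - 2·t + 2 2-mal ableiten. Durch Ableiten von der Position erhalten wir die Geschwindigkeit: v(t) = 4·t^3 + 12·t^2 - 2. Mit d/dt von v(t) finden wir a(t) = 12·t^2 + 24·t. Wir haben die Beschleunigung a(t) = 12·t^2 + 24·t. Durch Einsetzen von t = 1: a(1) = 36.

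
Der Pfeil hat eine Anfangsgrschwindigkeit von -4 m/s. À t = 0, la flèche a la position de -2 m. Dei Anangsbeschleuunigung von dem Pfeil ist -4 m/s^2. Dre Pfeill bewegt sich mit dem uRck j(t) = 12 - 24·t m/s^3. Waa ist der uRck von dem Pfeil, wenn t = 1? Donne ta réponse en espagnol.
Tenemos la sacudida j(t) = 12 - 24·t. Sustituyendo t = 1: j(1) = -12.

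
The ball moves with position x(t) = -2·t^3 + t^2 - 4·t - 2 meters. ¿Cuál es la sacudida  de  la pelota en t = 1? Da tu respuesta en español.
Para resolver esto, necesitamos tomar 3 derivadas de nuestra ecuación de la posición x(t) = -2·t^3 + t^2 - 4·t - 2. La derivada de la posición da la velocidad: v(t) = -6·t^2 + 2·t - 4. Derivando la velocidad, obtenemos la aceleración: a(t) = 2 - 12·t. La derivada de la aceleración da la sacudida: j(t) = -12. Usando j(t) = -12 y sustituyendo t = 1, encontramos j = -12.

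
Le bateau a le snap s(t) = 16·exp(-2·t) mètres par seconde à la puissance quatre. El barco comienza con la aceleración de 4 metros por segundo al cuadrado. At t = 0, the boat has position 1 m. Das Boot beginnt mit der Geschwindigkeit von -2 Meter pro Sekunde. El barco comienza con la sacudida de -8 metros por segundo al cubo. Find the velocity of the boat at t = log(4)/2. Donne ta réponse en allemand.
Wir müssen das Integral unserer Gleichung für den Snap s(t) = 16·exp(-2·t) 3-mal finden. Die Stammfunktion von dem Snap, mit j(0) = -8, ergibt den Ruck: j(t) = -8·exp(-2·t). Das Integral von dem Ruck ist die Beschleunigung. Mit a(0) = 4 erhalten wir a(t) = 4·exp(-2·t). Das Integral von der Beschleunigung ist die Geschwindigkeit. Mit v(0) = -2 erhalten wir v(t) = -2·exp(-2·t). Wir haben die Geschwindigkeit v(t) = -2·exp(-2·t). Durch Einsetzen von t = log(4)/2: v(log(4)/2) = -1/2.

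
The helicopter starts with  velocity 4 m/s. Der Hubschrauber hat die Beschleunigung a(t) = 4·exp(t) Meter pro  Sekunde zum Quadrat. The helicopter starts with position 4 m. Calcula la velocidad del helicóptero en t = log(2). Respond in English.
Starting from acceleration a(t) = 4·exp(t), we take 1 antiderivative. The integral of acceleration is velocity. Using v(0) = 4, we get v(t) = 4·exp(t). Using v(t) = 4·exp(t) and substituting t = log(2), we find v = 8.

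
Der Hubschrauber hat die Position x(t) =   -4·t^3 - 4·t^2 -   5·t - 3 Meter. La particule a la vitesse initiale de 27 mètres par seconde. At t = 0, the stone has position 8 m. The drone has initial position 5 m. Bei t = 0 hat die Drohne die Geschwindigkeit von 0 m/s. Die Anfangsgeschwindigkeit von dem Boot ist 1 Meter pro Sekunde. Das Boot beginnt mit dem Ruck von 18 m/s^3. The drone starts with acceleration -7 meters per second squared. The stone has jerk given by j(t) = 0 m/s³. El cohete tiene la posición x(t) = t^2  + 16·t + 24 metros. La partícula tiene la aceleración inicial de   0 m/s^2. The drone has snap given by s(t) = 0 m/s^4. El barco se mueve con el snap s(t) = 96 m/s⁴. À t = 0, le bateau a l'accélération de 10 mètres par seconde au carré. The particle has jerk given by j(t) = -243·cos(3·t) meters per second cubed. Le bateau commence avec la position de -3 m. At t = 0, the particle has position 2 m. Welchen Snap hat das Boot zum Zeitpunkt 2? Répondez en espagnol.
Tenemos el snap s(t) = 96. Sustituyendo t = 2: s(2) = 96.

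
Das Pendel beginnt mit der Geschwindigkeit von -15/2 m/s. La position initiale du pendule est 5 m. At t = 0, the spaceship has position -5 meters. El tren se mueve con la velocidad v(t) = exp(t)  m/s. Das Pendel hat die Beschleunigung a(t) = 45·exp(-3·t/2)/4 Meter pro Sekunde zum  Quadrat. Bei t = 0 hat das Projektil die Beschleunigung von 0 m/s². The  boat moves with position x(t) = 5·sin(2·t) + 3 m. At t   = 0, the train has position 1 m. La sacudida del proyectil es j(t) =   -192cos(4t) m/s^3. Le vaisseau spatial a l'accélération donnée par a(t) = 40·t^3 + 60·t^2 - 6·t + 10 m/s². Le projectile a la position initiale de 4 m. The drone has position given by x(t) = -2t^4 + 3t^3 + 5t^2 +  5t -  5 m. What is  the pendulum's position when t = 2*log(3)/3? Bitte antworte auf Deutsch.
Ausgehend von der Beschleunigung a(t) = 45·exp(-3·t/2)/4, nehmen wir 2 Stammfunktionen. Die Stammfunktion von der Beschleunigung, mit v(0) = -15/2, ergibt die Geschwindigkeit: v(t) = -15·exp(-3·t/2)/2. Durch Integration von der Geschwindigkeit und Verwendung der Anfangsbedingung x(0) = 5, erhalten wir x(t) = 5·exp(-3·t/2). Wir haben die Position x(t) = 5·exp(-3·t/2). Durch Einsetzen von t = 2*log(3)/3: x(2*log(3)/3) = 5/3.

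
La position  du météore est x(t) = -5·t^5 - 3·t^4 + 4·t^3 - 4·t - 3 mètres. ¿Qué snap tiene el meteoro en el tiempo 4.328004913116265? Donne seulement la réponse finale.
El snap en t = 4.328004913116265 es s = -2668.80294786976.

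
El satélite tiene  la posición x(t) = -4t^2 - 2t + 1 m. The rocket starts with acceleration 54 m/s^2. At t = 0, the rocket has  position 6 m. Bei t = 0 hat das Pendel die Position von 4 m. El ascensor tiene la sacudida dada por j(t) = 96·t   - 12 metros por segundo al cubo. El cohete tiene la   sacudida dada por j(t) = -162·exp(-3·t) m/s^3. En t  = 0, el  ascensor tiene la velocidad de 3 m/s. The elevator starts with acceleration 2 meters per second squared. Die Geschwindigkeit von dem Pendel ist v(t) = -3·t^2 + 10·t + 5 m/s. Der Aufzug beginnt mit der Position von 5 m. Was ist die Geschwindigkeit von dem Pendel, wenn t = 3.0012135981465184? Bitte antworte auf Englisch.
From the given velocity equation v(t) = -3·t^2 + 10·t + 5, we substitute t = 3.0012135981465184 to get v = 7.99028679636647.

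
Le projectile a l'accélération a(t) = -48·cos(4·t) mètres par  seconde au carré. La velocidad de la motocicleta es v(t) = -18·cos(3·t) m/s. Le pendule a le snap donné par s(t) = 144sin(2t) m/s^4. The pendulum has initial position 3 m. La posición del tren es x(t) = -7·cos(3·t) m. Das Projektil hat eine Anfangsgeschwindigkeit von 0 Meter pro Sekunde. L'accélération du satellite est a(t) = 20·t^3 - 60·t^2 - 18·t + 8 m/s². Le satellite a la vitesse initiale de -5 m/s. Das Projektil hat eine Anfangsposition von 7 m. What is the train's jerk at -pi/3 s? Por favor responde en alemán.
Um dies zu lösen, müssen wir 3 Ableitungen unserer Gleichung für die Position x(t) = -7·cos(3·t) nehmen. Mit d/dt von x(t) finden wir v(t) = 21·sin(3·t). Die Ableitung von der Geschwindigkeit ergibt die Beschleunigung: a(t) = 63·cos(3·t). Mit d/dt von a(t) finden wir j(t) = -189·sin(3·t). Wir haben den Ruck j(t) = -189·sin(3·t). Durch Einsetzen von t = -pi/3: j(-pi/3) = 0.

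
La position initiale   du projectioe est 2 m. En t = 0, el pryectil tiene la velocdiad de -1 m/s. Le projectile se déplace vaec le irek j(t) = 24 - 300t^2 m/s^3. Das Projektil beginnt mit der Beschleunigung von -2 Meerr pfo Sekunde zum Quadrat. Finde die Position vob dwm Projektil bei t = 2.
Wir müssen die Stammfunktion unserer Gleichung für den Ruck j(t) = 24 - 300·t^2 3-mal finden. Das Integral von dem Ruck ist die Beschleunigung. Mit a(0) = -2 erhalten wir a(t) = -100·t^3 + 24·t - 2. Das Integral von der Beschleunigung, mit v(0) = -1, ergibt die Geschwindigkeit: v(t) = -25·t^4 + 12·t^2 - 2·t - 1. Mit ∫v(t)dt und Anwendung von x(0) = 2, finden wir x(t) = -5·t^5 + 4·t^3 - t^2 - t + 2. Mit x(t) = -5·t^5 + 4·t^3 - t^2 - t + 2 und Einsetzen von t = 2, finden wir x = -132.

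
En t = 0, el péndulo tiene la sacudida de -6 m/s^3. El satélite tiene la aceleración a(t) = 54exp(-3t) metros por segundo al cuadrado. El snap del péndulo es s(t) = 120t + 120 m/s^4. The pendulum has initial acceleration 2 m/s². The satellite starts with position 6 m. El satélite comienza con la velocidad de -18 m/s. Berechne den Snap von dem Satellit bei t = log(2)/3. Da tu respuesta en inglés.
Starting from acceleration a(t) = 54·exp(-3·t), we take 2 derivatives. The derivative of acceleration gives jerk: j(t) = -162·exp(-3·t). Taking d/dt of j(t), we find s(t) = 486·exp(-3·t). Using s(t) = 486·exp(-3·t) and substituting t = log(2)/3, we find s = 243.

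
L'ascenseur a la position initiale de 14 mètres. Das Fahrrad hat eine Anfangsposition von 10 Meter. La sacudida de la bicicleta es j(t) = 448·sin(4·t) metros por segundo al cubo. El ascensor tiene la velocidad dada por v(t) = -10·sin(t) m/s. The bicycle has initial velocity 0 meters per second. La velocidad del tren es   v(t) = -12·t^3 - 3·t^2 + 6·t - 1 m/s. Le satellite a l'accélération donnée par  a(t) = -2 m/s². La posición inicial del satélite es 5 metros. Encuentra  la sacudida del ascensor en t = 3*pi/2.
Para resolver esto, necesitamos tomar 2 derivadas de nuestra ecuación de la velocidad v(t) = -10·sin(t). La derivada de la velocidad da la aceleración: a(t) = -10·cos(t). La derivada de la aceleración da la sacudida: j(t) = 10·sin(t). De la ecuación de la sacudida j(t) = 10·sin(t), sustituimos t = 3*pi/2 para obtener j = -10.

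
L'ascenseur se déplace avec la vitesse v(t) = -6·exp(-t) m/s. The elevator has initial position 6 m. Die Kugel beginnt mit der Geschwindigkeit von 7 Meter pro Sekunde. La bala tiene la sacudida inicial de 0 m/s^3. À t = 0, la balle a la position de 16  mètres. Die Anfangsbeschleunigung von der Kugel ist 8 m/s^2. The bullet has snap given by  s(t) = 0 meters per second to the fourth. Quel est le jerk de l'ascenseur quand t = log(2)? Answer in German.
Ausgehend von der Geschwindigkeit v(t) = -6·exp(-t), nehmen wir 2 Ableitungen. Durch Ableiten von der Geschwindigkeit erhalten wir die Beschleunigung: a(t) = 6·exp(-t). Durch Ableiten von der Beschleunigung erhalten wir den Ruck: j(t) = -6·exp(-t). Wir haben den Ruck j(t) = -6·exp(-t). Durch Einsetzen von t = log(2): j(log(2)) = -3.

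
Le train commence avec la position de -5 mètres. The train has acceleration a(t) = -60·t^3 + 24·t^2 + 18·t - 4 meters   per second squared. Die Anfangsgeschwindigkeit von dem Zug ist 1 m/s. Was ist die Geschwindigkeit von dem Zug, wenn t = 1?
Wir müssen die Stammfunktion unserer Gleichung für die Beschleunigung a(t) = -60·t^3 + 24·t^2 + 18·t - 4 1-mal finden. Durch Integration von der Beschleunigung und Verwendung der Anfangsbedingung v(0) = 1, erhalten wir v(t) = -15·t^4 + 8·t^3 + 9·t^2 - 4·t + 1. Aus der Gleichung für die Geschwindigkeit v(t) = -15·t^4 + 8·t^3 + 9·t^2 - 4·t + 1, setzen wir t = 1 ein und erhalten v = -1.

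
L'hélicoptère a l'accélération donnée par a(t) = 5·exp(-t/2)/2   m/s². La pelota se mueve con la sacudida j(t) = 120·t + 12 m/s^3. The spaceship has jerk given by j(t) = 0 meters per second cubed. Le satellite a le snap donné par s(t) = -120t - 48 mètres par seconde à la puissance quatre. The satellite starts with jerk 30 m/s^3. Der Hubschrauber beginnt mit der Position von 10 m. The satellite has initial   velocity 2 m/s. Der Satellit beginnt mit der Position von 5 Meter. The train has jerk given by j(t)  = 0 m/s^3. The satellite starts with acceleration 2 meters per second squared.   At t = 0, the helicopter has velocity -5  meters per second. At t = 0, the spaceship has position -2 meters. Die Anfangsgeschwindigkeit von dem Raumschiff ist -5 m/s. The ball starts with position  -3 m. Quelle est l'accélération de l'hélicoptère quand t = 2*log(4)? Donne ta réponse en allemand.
Aus der Gleichung für die Beschleunigung a(t) = 5·exp(-t/2)/2, setzen wir t = 2*log(4) ein und erhalten a = 5/8.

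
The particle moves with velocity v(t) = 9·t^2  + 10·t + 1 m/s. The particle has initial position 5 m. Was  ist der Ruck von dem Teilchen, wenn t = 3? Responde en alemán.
Wir müssen unsere Gleichung für die Geschwindigkeit v(t) = 9·t^2 + 10·t + 1 2-mal ableiten. Die Ableitung von der Geschwindigkeit ergibt die Beschleunigung: a(t) = 18·t + 10. Mit d/dt von a(t) finden wir j(t) = 18. Wir haben den Ruck j(t) = 18. Durch Einsetzen von t = 3: j(3) = 18.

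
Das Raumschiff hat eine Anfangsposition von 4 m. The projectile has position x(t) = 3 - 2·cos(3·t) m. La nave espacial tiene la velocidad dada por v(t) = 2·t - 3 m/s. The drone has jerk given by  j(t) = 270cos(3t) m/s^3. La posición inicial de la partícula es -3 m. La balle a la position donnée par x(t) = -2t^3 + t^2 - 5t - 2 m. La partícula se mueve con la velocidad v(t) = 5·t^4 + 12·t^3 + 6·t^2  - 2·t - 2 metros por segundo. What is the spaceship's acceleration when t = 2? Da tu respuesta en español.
Partiendo de la velocidad v(t) = 2·t - 3, tomamos 1 derivada. Derivando la velocidad, obtenemos la aceleración: a(t) = 2. Tenemos la aceleración a(t) = 2. Sustituyendo t = 2: a(2) = 2.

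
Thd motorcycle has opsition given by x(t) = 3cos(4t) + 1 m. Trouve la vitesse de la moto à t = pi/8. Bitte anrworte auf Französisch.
Pour résoudre ceci, nous devons prendre 1 dérivée de notre équation de la position x(t) = 3·cos(4·t) + 1. En prenant d/dt de x(t), nous trouvons v(t) = -12·sin(4·t). En utilisant v(t) = -12·sin(4·t) et en substituant t = pi/8, nous trouvons v = -12.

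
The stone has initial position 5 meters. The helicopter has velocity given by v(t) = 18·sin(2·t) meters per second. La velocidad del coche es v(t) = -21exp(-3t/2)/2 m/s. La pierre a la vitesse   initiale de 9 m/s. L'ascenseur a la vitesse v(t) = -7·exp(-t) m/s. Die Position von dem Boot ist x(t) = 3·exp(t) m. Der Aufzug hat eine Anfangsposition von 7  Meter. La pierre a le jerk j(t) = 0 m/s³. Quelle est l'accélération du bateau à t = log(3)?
En partant de la position x(t) = 3·exp(t), nous prenons 2 dérivées. En prenant d/dt de x(t), nous trouvons v(t) = 3·exp(t). En prenant d/dt de v(t), nous trouvons a(t) = 3·exp(t). De l'équation de l'accélération a(t) = 3·exp(t), nous substituons t = log(3) pour obtenir a = 9.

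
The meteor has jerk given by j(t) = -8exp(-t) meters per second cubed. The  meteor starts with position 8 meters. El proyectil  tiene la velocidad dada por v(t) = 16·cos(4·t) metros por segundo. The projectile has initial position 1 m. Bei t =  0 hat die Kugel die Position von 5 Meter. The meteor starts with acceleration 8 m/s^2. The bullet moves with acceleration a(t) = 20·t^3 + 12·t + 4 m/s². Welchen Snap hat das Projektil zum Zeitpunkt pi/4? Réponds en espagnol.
Para resolver esto, necesitamos tomar 3 derivadas de nuestra ecuación de la velocidad v(t) = 16·cos(4·t). Derivando la velocidad, obtenemos la aceleración: a(t) = -64·sin(4·t). La derivada de la aceleración da la sacudida: j(t) = -256·cos(4·t). Tomando d/dt de j(t), encontramos s(t) = 1024·sin(4·t). De la ecuación del snap s(t) = 1024·sin(4·t), sustituimos t = pi/4 para obtener s = 0.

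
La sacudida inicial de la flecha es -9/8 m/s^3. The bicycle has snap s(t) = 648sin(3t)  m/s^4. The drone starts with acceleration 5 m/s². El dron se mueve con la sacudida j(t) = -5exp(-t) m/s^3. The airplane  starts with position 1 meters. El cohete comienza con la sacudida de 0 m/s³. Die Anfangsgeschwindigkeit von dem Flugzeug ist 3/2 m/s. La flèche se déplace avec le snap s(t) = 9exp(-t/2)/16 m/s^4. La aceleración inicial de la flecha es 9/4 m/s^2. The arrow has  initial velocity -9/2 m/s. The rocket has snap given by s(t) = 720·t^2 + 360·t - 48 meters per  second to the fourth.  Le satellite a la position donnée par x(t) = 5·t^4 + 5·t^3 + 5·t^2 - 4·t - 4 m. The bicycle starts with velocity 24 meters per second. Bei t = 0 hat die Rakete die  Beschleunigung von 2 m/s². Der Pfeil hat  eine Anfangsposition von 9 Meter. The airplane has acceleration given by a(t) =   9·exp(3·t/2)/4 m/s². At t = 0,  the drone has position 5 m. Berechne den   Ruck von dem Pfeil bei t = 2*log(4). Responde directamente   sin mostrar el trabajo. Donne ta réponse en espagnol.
La respuesta es -9/32.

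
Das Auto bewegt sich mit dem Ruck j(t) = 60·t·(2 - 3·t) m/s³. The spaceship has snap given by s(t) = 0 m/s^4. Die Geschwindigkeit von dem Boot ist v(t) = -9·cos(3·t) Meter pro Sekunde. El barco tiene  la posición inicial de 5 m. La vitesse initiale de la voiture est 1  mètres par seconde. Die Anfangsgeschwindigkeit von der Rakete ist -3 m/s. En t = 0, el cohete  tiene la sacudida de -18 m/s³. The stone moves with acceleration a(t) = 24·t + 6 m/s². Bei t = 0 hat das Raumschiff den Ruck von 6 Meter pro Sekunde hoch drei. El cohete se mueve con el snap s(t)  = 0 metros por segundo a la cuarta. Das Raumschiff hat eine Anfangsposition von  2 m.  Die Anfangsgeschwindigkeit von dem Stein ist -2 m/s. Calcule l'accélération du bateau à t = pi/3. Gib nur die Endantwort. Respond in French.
a(pi/3) = 0.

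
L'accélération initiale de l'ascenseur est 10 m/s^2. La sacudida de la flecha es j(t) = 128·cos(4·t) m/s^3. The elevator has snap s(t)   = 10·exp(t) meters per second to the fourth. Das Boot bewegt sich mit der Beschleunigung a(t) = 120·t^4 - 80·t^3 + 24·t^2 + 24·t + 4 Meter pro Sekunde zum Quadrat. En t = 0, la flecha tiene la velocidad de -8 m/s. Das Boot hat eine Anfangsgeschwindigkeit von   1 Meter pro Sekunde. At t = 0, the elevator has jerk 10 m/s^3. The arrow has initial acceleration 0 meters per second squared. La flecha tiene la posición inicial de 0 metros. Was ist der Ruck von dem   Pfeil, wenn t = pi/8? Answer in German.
Wir haben den Ruck j(t) = 128·cos(4·t). Durch Einsetzen von t = pi/8: j(pi/8) = 0.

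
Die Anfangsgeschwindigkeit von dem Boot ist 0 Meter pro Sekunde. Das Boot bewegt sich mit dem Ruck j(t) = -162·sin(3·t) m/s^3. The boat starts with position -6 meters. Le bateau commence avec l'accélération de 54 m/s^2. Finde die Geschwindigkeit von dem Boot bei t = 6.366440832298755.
Wir müssen die Stammfunktion unserer Gleichung für den Ruck j(t) = -162·sin(3·t) 2-mal finden. Mit ∫j(t)dt und Anwendung von a(0) = 54, finden wir a(t) = 54·cos(3·t). Die Stammfunktion von der Beschleunigung, mit v(0) = 0, ergibt die Geschwindigkeit: v(t) = 18·sin(3·t). Wir haben die Geschwindigkeit v(t) = 18·sin(3·t). Durch Einsetzen von t = 6.366440832298755: v(6.366440832298755) = 4.44920012065389.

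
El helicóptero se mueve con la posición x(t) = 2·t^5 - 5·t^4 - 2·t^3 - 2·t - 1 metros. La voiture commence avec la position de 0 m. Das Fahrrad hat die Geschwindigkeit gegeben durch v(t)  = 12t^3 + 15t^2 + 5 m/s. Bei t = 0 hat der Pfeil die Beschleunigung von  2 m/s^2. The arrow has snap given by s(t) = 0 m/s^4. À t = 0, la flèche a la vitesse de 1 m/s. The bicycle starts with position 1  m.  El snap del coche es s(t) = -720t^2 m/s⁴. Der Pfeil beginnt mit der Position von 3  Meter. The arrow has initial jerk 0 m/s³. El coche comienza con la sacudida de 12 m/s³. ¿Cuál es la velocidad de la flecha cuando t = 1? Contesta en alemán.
Wir müssen unsere Gleichung für den Snap s(t) = 0 3-mal integrieren. Das Integral von dem Snap ist der Ruck. Mit j(0) = 0 erhalten wir j(t) = 0. Das Integral von dem Ruck ist die Beschleunigung. Mit a(0) = 2 erhalten wir a(t) = 2. Durch Integration von der Beschleunigung und Verwendung der Anfangsbedingung v(0) = 1, erhalten wir v(t) = 2·t + 1. Aus der Gleichung für die Geschwindigkeit v(t) = 2·t + 1, setzen wir t = 1 ein und erhalten v = 3.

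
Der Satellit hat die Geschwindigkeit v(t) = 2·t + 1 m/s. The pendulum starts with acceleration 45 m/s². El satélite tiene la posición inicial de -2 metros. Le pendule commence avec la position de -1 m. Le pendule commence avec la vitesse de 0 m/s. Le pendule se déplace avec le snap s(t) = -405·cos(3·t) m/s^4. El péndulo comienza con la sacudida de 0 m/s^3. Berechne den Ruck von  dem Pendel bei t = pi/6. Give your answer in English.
We must find the integral of our snap equation s(t) = -405·cos(3·t) 1 time. Taking ∫s(t)dt and applying j(0) = 0, we find j(t) = -135·sin(3·t). We have jerk j(t) = -135·sin(3·t). Substituting t = pi/6: j(pi/6) = -135.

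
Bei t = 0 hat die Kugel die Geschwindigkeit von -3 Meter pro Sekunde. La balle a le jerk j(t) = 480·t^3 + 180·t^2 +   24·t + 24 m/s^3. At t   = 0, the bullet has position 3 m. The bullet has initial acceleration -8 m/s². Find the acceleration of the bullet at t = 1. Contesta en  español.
Para resolver esto, necesitamos tomar 1 antiderivada de nuestra ecuación de la sacudida j(t) = 480·t^3 + 180·t^2 + 24·t + 24. La antiderivada de la sacudida es la aceleración. Usando a(0) = -8, obtenemos a(t) = 120·t^4 + 60·t^3 + 12·t^2 + 24·t - 8. Tenemos la aceleración a(t) = 120·t^4 + 60·t^3 + 12·t^2 + 24·t - 8. Sustituyendo t = 1: a(1) = 208.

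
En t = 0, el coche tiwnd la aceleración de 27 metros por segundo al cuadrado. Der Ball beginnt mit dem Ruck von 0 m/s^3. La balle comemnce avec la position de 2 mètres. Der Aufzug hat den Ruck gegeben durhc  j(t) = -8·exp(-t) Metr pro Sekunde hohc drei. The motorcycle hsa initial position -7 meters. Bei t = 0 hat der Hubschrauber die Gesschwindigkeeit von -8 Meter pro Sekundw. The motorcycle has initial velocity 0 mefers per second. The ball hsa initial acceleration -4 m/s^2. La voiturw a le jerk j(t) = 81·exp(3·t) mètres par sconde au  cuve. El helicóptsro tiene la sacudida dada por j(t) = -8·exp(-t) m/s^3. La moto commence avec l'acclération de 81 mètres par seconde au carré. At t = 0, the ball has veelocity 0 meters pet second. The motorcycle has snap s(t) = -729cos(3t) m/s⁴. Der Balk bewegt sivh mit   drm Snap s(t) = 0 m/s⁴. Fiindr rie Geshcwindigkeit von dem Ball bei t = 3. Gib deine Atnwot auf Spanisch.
Debemos encontrar la antiderivada de nuestra ecuación del snap s(t) = 0 3 veces. La antiderivada del snap es la sacudida. Usando j(0) = 0, obtenemos j(t) = 0. La antiderivada de la sacudida es la aceleración. Usando a(0) = -4, obtenemos a(t) = -4. La antiderivada de la aceleración, con v(0) = 0, da la velocidad: v(t) = -4·t. Tenemos la velocidad v(t) = -4·t. Sustituyendo t = 3: v(3) = -12.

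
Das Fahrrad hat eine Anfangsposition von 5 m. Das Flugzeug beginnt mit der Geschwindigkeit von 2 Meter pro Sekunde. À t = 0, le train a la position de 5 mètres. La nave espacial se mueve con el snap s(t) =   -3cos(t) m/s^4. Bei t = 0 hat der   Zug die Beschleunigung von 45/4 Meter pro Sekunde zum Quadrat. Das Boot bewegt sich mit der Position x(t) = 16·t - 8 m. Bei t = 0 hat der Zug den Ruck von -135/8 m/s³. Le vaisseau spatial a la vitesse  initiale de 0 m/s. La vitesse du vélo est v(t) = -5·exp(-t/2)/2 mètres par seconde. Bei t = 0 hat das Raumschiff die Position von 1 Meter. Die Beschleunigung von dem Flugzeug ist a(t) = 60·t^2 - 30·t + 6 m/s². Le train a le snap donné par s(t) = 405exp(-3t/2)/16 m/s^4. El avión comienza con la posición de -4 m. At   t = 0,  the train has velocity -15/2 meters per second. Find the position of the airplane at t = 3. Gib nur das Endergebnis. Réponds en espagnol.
La posición en t = 3 es x = 299.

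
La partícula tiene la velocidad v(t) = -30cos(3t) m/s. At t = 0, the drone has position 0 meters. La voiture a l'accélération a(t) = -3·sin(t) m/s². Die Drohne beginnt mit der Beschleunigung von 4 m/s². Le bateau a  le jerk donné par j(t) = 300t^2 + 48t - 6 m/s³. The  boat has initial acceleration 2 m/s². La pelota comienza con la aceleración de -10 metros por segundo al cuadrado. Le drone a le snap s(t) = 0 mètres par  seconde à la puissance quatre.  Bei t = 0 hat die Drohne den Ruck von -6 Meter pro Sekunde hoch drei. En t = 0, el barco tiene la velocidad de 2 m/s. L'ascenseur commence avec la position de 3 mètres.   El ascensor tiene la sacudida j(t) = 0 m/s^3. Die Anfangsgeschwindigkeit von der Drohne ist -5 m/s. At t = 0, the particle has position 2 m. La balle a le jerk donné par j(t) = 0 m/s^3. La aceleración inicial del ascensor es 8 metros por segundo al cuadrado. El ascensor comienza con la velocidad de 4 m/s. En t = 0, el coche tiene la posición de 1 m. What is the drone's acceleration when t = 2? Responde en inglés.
To find the answer, we compute 2 integrals of s(t) = 0. Finding the antiderivative of s(t) and using j(0) = -6: j(t) = -6. The antiderivative of jerk, with a(0) = 4, gives acceleration: a(t) = 4 - 6·t. Using a(t) = 4 - 6·t and substituting t = 2, we find a = -8.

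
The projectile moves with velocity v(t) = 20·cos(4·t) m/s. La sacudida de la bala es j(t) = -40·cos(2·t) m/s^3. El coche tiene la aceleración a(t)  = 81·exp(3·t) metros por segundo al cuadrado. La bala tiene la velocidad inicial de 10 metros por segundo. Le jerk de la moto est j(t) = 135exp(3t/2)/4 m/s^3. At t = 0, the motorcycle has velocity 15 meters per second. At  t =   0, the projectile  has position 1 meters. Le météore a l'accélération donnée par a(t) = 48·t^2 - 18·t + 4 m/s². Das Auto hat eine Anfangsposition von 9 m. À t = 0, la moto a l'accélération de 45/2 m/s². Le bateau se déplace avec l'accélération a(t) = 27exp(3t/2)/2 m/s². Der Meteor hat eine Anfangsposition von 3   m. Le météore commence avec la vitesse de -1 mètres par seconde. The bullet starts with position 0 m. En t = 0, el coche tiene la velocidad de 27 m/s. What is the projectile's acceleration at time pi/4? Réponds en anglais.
Starting from velocity v(t) = 20·cos(4·t), we take 1 derivative. The derivative of velocity gives acceleration: a(t) = -80·sin(4·t). Using a(t) = -80·sin(4·t) and substituting t = pi/4, we find a = 0.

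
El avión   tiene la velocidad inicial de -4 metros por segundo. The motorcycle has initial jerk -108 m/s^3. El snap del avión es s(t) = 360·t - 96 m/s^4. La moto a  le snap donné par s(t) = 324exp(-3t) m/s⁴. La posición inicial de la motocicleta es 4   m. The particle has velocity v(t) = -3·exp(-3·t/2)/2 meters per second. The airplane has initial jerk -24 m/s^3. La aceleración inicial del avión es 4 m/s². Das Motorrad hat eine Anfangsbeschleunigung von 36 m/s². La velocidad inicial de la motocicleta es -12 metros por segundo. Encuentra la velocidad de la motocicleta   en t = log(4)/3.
Necesitamos integrar nuestra ecuación del snap s(t) = 324·exp(-3·t) 3 veces. La integral del snap es la sacudida. Usando j(0) = -108, obtenemos j(t) = -108·exp(-3·t). Tomando ∫j(t)dt y aplicando a(0) = 36, encontramos a(t) = 36·exp(-3·t). Integrando la aceleración y usando la condición inicial v(0) = -12, obtenemos v(t) = -12·exp(-3·t). Tenemos la velocidad v(t) = -12·exp(-3·t). Sustituyendo t = log(4)/3: v(log(4)/3) = -3.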